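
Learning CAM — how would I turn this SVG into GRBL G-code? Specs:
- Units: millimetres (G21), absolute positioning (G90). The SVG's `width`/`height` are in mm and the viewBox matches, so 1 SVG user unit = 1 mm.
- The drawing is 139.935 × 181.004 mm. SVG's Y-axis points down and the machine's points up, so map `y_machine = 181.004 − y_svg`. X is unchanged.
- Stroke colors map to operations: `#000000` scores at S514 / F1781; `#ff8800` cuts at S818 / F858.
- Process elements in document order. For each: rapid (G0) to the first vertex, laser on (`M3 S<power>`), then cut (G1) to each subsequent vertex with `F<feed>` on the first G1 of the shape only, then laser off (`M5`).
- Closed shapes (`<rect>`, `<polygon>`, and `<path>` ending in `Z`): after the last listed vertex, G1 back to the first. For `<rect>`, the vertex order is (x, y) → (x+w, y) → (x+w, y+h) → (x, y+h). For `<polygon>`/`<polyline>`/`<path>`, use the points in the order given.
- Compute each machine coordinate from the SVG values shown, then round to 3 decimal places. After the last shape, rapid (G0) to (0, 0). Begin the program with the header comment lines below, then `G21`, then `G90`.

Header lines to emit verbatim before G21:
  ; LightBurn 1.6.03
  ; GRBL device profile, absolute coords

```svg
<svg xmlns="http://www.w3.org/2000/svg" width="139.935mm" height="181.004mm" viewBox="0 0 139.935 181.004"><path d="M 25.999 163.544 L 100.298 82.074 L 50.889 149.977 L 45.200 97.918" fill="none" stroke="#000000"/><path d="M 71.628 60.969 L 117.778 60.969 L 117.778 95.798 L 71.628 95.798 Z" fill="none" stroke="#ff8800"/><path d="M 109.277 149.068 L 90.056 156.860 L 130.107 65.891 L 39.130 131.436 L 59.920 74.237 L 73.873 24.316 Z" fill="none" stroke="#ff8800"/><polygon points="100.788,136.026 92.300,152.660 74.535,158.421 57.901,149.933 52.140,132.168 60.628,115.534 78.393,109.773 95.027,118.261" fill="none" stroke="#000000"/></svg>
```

Since the viewBox matches the mm dimensions, user units are millimetres directly. The only transform is the Y-flip y_m = 181.004 − y_svg.

Shape 1 is a open polyline drawn with `<path>`. Its stroke #000000 means score at S514, F1781. After flipping Y the toolpath is (25.999,17.460) → (100.298,98.930) → (50.889,31.027) → (45.200,83.086).

Shape 2 is a rectangle drawn with `<path>`. Its stroke #ff8800 means cut at S818, F858. After flipping Y the toolpath is (71.628,120.035) → (117.778,120.035) → (117.778,85.206) → (71.628,85.206) → (71.628,120.035), returning to the start.

Shape 3 is a closed polygon drawn with `<path>`. Its stroke #ff8800 means cut at S818, F858. After flipping Y the toolpath is (109.277,31.936) → (90.056,24.144) → (130.107,115.113) → (39.130,49.568) → (59.920,106.767) → (73.873,156.688) → (109.277,31.936), returning to the start.

Shape 4 is a regular polygon drawn with `<polygon>`. Its stroke #000000 means score at S514, F1781. After flipping Y the toolpath is (100.788,44.978) → (92.300,28.344) → (74.535,22.583) → (57.901,31.071) → (52.140,48.836) → (60.628,65.470) → (78.393,71.231) → (95.027,62.743) → (100.788,44.978), returning to the start.

; LightBurn 1.6.03
; GRBL device profile, absolute coords
G21
G90
G0 X25.999 Y17.460
M3 S514
G1 X100.298 Y98.930 F1781
G1 X50.889 Y31.027
G1 X45.200 Y83.086
M5
G0 X71.628 Y120.035
M3 S818
G1 X117.778 Y120.035 F858
G1 X117.778 Y85.206
G1 X71.628 Y85.206
G1 X71.628 Y120.035
M5
G0 X109.277 Y31.936
M3 S818
G1 X90.056 Y24.144 F858
G1 X130.107 Y115.113
G1 X39.130 Y49.568
G1 X59.920 Y106.767
G1 X73.873 Y156.688
G1 X109.277 Y31.936
M5
G0 X100.788 Y44.978
M3 S514
G1 X92.300 Y28.344 F1781
G1 X74.535 Y22.583
G1 X57.901 Y31.071
G1 X52.140 Y48.836
G1 X60.628 Y65.470
G1 X78.393 Y71.231
G1 X95.027 Y62.743
G1 X100.788 Y44.978
M5
G0 X0.000 Y0.000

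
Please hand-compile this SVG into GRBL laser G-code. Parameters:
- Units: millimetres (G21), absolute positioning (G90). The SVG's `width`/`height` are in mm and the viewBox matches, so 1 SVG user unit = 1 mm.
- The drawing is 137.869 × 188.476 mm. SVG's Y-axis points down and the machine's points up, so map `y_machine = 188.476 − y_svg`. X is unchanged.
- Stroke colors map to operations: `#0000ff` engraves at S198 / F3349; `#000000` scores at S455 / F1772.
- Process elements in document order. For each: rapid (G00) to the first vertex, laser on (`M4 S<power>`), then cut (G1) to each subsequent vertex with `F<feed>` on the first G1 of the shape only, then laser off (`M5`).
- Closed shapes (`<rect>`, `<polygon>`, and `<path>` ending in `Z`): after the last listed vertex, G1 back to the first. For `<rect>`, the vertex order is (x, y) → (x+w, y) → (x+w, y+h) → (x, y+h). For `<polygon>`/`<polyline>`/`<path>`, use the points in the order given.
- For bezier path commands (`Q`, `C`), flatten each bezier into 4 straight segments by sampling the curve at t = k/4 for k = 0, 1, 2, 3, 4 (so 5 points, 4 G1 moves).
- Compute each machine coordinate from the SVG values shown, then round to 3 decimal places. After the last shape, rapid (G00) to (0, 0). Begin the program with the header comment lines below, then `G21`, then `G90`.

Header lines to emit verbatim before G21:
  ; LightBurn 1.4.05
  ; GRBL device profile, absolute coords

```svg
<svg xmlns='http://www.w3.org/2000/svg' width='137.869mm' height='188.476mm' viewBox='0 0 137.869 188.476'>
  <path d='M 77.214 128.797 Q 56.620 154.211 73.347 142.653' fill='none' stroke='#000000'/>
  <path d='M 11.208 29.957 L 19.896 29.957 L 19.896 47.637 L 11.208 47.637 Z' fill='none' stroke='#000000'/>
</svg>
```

viewBox `0 0 137.869 188.476` with mm width/height → 1 unit = 1 mm. Flip: y_m = 188.476 − y_svg.

**Shape 1** — `<path>` quadratic bezier, stroke `#000000` → score (S455, F1772). Control points (SVG): P0=(77.214,128.797), P1=(56.620,154.211), P2=(73.347,142.653); sampled at t=k/4. Machine vertices: (77.214,59.679) → (69.250,49.283) → (65.950,43.508) → (67.316,42.355) → (73.347,45.823). Open path.

**Shape 2** — `<path>` rectangle, stroke `#000000` → score (S455, F1772). Machine vertices: (11.208,158.519) → (19.896,158.519) → (19.896,140.839) → (11.208,140.839) → (11.208,158.519). Closed: final G1 returns to the first vertex.

; LightBurn 1.4.05
; GRBL device profile, absolute coords
G21
G90
G00 X77.214 Y59.679
M4 S455
G1 X69.250 Y49.283 F1772
G1 X65.950 Y43.508
G1 X67.316 Y42.355
G1 X73.347 Y45.823
M5
G00 X11.208 Y158.519
M4 S455
G1 X19.896 Y158.519 F1772
G1 X19.896 Y140.839
G1 X11.208 Y140.839
G1 X11.208 Y158.519
M5
G00 X0.000 Y0.000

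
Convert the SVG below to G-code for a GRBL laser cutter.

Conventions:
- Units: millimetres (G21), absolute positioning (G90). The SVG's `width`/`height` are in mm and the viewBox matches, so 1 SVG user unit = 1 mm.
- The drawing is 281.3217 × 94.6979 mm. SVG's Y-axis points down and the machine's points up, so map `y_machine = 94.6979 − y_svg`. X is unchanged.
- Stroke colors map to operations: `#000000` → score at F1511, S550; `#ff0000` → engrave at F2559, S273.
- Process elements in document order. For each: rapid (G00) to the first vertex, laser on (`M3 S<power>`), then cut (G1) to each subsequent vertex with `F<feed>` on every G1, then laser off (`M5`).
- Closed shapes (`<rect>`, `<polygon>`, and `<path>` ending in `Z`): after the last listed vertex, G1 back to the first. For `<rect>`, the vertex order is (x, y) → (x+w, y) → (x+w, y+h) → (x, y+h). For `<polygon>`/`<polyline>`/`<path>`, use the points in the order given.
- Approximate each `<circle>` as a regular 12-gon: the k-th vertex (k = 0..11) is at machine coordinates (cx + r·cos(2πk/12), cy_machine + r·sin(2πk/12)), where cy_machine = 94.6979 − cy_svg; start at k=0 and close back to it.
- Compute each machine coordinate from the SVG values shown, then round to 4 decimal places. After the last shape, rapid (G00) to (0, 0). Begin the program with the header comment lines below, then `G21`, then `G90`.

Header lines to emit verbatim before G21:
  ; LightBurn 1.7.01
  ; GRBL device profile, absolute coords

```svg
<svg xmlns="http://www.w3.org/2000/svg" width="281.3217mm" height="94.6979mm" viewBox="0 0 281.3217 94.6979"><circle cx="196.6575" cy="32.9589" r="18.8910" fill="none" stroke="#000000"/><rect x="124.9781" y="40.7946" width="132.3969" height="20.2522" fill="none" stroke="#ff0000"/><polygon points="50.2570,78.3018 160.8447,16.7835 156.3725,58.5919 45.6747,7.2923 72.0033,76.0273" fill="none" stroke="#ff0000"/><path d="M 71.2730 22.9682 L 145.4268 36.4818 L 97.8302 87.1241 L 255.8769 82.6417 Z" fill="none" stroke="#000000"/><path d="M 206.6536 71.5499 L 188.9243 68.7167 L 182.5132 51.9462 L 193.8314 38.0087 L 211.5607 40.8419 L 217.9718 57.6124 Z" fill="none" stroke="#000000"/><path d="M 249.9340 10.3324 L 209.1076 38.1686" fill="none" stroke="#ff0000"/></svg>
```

; LightBurn 1.7.01
; GRBL device profile, absolute coords
G21
G90
G00 X215.5485 Y61.7390
M3 S550
G1 X213.0176 Y71.1845 F1511
G1 X206.1030 Y78.0991 F1511
G1 X196.6575 Y80.6300 F1511
G1 X187.2120 Y78.0991 F1511
G1 X180.2974 Y71.1845 F1511
G1 X177.7665 Y61.7390 F1511
G1 X180.2974 Y52.2935 F1511
G1 X187.2120 Y45.3789 F1511
G1 X196.6575 Y42.8480 F1511
G1 X206.1030 Y45.3789 F1511
G1 X213.0176 Y52.2935 F1511
G1 X215.5485 Y61.7390 F1511
M5
G00 X124.9781 Y53.9033
M3 S273
G1 X257.3750 Y53.9033 F2559
G1 X257.3750 Y33.6511 F2559
G1 X124.9781 Y33.6511 F2559
G1 X124.9781 Y53.9033 F2559
M5
G00 X50.2570 Y16.3961
M3 S273
G1 X160.8447 Y77.9144 F2559
G1 X156.3725 Y36.1060 F2559
G1 X45.6747 Y87.4056 F2559
G1 X72.0033 Y18.6706 F2559
G1 X50.2570 Y16.3961 F2559
M5
G00 X71.2730 Y71.7297
M3 S550
G1 X145.4268 Y58.2161 F1511
G1 X97.8302 Y7.5738 F1511
G1 X255.8769 Y12.0562 F1511
G1 X71.2730 Y71.7297 F1511
M5
G00 X206.6536 Y23.1480
M3 S550
G1 X188.9243 Y25.9812 F1511
G1 X182.5132 Y42.7517 F1511
G1 X193.8314 Y56.6892 F1511
G1 X211.5607 Y53.8560 F1511
G1 X217.9718 Y37.0855 F1511
G1 X206.6536 Y23.1480 F1511
M5
G00 X249.9340 Y84.3655
M3 S273
G1 X209.1076 Y56.5293 F2559
M5
G00 X0.0000 Y0.0000

Since the viewBox matches the mm dimensions, user units are millimetres directly. The only transform is the Y-flip y_m = 94.6979 − y_svg.

Shape 1 is a circle drawn with `<circle>`. Its stroke #000000 means score at S550, F1511. After flipping Y the toolpath is (215.5485,61.7390) → (213.0176,71.1845) → (206.1030,78.0991) → (196.6575,80.6300) → (187.2120,78.0991) → (180.2974,71.1845) → (177.7665,61.7390) → (180.2974,52.2935) → (187.2120,45.3789) → (196.6575,42.8480) → (206.1030,45.3789) → (213.0176,52.2935) → (215.5485,61.7390), returning to the start.

Shape 2 is a rectangle drawn with `<rect>`. Its stroke #ff0000 means engrave at S273, F2559. After flipping Y the toolpath is (124.9781,53.9033) → (257.3750,53.9033) → (257.3750,33.6511) → (124.9781,33.6511) → (124.9781,53.9033), returning to the start.

Shape 3 is a closed polygon drawn with `<polygon>`. Its stroke #ff0000 means engrave at S273, F2559. After flipping Y the toolpath is (50.2570,16.3961) → (160.8447,77.9144) → (156.3725,36.1060) → (45.6747,87.4056) → (72.0033,18.6706) → (50.2570,16.3961), returning to the start.

Shape 4 is a closed polygon drawn with `<path>`. Its stroke #000000 means score at S550, F1511. After flipping Y the toolpath is (71.2730,71.7297) → (145.4268,58.2161) → (97.8302,7.5738) → (255.8769,12.0562) → (71.2730,71.7297), returning to the start.

Shape 5 is a regular polygon drawn with `<path>`. Its stroke #000000 means score at S550, F1511. After flipping Y the toolpath is (206.6536,23.1480) → (188.9243,25.9812) → (182.5132,42.7517) → (193.8314,56.6892) → (211.5607,53.8560) → (217.9718,37.0855) → (206.6536,23.1480), returning to the start.

Shape 6 is a line segment drawn with `<path>`. Its stroke #ff0000 means engrave at S273, F2559. After flipping Y the toolpath is (249.9340,84.3655) → (209.1076,56.5293).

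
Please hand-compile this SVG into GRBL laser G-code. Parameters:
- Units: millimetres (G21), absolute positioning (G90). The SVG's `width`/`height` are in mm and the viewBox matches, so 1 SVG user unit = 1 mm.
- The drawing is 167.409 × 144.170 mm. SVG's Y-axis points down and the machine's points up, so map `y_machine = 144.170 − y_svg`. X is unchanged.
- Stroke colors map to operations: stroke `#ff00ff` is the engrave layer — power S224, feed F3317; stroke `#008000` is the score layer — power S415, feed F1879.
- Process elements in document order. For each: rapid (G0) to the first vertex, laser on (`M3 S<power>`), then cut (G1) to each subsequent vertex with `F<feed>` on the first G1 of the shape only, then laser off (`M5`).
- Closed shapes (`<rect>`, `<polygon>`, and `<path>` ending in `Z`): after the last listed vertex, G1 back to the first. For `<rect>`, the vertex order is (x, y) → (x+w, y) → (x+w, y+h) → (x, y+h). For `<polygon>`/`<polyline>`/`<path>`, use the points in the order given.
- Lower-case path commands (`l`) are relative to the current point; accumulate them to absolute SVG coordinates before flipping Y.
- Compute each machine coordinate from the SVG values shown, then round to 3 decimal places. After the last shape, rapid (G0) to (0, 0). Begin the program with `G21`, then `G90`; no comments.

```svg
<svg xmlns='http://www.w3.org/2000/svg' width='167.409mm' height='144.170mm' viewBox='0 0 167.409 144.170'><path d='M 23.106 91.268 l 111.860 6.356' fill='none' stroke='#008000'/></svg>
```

G21
G90
G0 X23.106 Y52.902
M3 S415
G1 X134.966 Y46.546 F1879
M5
G0 X0.000 Y0.000

viewBox `0 0 167.409 144.170` with mm width/height → 1 unit = 1 mm. Flip: y_m = 144.170 − y_svg.

**Shape 1** — `<path>` line segment, stroke `#008000` → score (S415, F1879). Machine vertices: (23.106,52.902) → (134.966,46.546). Open path.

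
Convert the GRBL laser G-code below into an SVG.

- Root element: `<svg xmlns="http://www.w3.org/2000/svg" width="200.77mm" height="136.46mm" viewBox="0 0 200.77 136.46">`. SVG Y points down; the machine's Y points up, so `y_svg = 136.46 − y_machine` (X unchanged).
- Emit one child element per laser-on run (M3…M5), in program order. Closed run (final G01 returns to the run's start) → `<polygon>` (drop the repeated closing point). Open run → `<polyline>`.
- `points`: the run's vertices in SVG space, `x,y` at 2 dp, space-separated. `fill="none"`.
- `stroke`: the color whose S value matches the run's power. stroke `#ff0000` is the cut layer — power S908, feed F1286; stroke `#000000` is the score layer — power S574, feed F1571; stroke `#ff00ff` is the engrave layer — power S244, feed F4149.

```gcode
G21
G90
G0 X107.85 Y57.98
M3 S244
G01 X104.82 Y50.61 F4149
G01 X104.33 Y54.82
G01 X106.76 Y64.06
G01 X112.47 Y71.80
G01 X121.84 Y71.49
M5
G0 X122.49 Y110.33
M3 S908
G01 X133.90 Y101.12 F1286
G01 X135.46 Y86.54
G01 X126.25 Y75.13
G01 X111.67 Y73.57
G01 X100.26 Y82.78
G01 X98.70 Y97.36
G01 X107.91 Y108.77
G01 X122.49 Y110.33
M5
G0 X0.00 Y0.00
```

<svg xmlns="http://www.w3.org/2000/svg" width="200.77mm" height="136.46mm" viewBox="0 0 200.77 136.46">
  <polyline points="107.85,78.48 104.82,85.85 104.33,81.64 106.76,72.40 112.47,64.66 121.84,64.97" fill="none" stroke="#ff00ff"/>
  <polygon points="122.49,26.13 133.90,35.34 135.46,49.92 126.25,61.33 111.67,62.89 100.26,53.68 98.70,39.10 107.91,27.69" fill="none" stroke="#ff0000"/>
</svg>

Machine Y-up, SVG Y-down with viewBox height 136.46, so y_svg = 136.46 − y_machine; X carries over.

Run 1: the run's S244 means `#ff00ff` (engrave). The run is open, so emit a `<polyline>` with points (Y-flipped): 107.85,78.48 104.82,85.85 104.33,81.64 106.76,72.40 112.47,64.66 121.84,64.97.

Run 2: power S908 maps to stroke `#ff0000` (cut). The run returns to its start, so emit a `<polygon>` with points (Y-flipped): 122.49,26.13 133.90,35.34 135.46,49.92 126.25,61.33 111.67,62.89 100.26,53.68 98.70,39.10 107.91,27.69.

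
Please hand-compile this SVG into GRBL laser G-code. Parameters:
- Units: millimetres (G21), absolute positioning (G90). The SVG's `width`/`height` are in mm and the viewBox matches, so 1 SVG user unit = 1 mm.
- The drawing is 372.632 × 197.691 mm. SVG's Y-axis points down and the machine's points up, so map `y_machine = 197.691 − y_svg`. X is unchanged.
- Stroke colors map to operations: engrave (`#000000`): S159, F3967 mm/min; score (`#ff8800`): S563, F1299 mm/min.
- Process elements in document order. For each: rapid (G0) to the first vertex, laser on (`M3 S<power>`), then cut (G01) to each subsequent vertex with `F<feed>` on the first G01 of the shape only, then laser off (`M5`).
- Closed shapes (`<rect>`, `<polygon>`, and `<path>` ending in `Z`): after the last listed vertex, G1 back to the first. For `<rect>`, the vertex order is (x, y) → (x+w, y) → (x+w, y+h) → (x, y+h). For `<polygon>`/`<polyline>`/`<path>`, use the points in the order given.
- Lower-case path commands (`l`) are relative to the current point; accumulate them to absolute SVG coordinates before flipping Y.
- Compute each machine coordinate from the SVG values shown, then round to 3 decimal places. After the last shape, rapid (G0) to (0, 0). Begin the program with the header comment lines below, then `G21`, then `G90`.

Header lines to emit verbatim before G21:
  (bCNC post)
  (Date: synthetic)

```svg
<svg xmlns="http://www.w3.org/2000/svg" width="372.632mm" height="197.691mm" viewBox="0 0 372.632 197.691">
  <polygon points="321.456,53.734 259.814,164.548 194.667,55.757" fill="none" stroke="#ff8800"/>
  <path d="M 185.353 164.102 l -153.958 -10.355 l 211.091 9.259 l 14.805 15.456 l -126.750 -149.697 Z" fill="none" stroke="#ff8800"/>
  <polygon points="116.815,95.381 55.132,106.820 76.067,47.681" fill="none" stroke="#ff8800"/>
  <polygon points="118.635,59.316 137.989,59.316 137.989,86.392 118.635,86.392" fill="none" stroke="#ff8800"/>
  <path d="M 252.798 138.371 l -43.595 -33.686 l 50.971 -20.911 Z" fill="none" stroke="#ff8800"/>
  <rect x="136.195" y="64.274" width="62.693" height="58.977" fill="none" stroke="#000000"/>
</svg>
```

viewBox `0 0 372.632 197.691` with mm width/height → 1 unit = 1 mm. Flip: y_m = 197.691 − y_svg.

**Shape 1** — `<polygon>` regular polygon, stroke `#ff8800` → score (S563, F1299). Machine vertices: (321.456,143.957) → (259.814,33.143) → (194.667,141.934) → (321.456,143.957). Closed: final G1 returns to the first vertex.

**Shape 2** — `<path>` closed polygon, stroke `#ff8800` → score (S563, F1299). Machine vertices: (185.353,33.589) → (31.395,43.944) → (242.486,34.685) → (257.291,19.229) → (130.541,168.926) → (185.353,33.589). Closed: final G1 returns to the first vertex.

**Shape 3** — `<polygon>` regular polygon, stroke `#ff8800` → score (S563, F1299). Machine vertices: (116.815,102.310) → (55.132,90.871) → (76.067,150.010) → (116.815,102.310). Closed: final G1 returns to the first vertex.

**Shape 4** — `<polygon>` rectangle, stroke `#ff8800` → score (S563, F1299). Machine vertices: (118.635,138.375) → (137.989,138.375) → (137.989,111.299) → (118.635,111.299) → (118.635,138.375). Closed: final G1 returns to the first vertex.

**Shape 5** — `<path>` regular polygon, stroke `#ff8800` → score (S563, F1299). Machine vertices: (252.798,59.320) → (209.203,93.006) → (260.174,113.917) → (252.798,59.320). Closed: final G1 returns to the first vertex.

**Shape 6** — `<rect>` rectangle, stroke `#000000` → engrave (S159, F3967). Machine vertices: (136.195,133.417) → (198.888,133.417) → (198.888,74.440) → (136.195,74.440) → (136.195,133.417). Closed: final G1 returns to the first vertex.

(bCNC post)
(Date: synthetic)
G21
G90
G0 X321.456 Y143.957
M3 S563
G01 X259.814 Y33.143 F1299
G01 X194.667 Y141.934
G01 X321.456 Y143.957
M5
G0 X185.353 Y33.589
M3 S563
G01 X31.395 Y43.944 F1299
G01 X242.486 Y34.685
G01 X257.291 Y19.229
G01 X130.541 Y168.926
G01 X185.353 Y33.589
M5
G0 X116.815 Y102.310
M3 S563
G01 X55.132 Y90.871 F1299
G01 X76.067 Y150.010
G01 X116.815 Y102.310
M5
G0 X118.635 Y138.375
M3 S563
G01 X137.989 Y138.375 F1299
G01 X137.989 Y111.299
G01 X118.635 Y111.299
G01 X118.635 Y138.375
M5
G0 X252.798 Y59.320
M3 S563
G01 X209.203 Y93.006 F1299
G01 X260.174 Y113.917
G01 X252.798 Y59.320
M5
G0 X136.195 Y133.417
M3 S159
G01 X198.888 Y133.417 F3967
G01 X198.888 Y74.440
G01 X136.195 Y74.440
G01 X136.195 Y133.417
M5
G0 X0.000 Y0.000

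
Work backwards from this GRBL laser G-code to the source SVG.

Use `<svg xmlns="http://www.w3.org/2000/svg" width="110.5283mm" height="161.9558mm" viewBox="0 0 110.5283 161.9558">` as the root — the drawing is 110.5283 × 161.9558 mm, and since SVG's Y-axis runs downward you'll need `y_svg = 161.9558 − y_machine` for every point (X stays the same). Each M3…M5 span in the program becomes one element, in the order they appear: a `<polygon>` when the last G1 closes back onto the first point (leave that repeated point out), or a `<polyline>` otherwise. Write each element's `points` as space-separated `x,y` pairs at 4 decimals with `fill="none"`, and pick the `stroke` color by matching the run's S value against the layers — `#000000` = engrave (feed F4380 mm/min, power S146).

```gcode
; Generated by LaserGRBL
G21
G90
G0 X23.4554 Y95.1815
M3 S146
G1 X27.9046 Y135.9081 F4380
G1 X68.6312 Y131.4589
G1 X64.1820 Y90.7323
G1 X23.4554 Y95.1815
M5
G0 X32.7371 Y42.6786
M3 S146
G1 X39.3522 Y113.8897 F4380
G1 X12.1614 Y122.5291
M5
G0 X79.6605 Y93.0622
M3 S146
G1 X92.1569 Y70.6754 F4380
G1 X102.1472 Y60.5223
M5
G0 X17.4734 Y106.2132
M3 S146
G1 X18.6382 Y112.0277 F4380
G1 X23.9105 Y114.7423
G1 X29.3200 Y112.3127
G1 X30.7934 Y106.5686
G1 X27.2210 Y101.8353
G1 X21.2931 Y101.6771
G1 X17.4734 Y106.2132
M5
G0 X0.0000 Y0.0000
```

Machine Y-up, SVG Y-down with viewBox height 161.9558, so y_svg = 161.9558 − y_machine; X carries over. Every run uses S146, so all elements get stroke `#000000` (engrave).

Run 1: The run returns to its start, so emit a `<polygon>` with points (Y-flipped): 23.4554,66.7743 27.9046,26.0477 68.6312,30.4969 64.1820,71.2235.

Run 2: The run is open, so emit a `<polyline>` with points (Y-flipped): 32.7371,119.2772 39.3522,48.0661 12.1614,39.4267.

Run 3: The run is open, so emit a `<polyline>` with points (Y-flipped): 79.6605,68.8936 92.1569,91.2804 102.1472,101.4335.

Run 4: The run returns to its start, so emit a `<polygon>` with points (Y-flipped): 17.4734,55.7426 18.6382,49.9281 23.9105,47.2135 29.3200,49.6431 30.7934,55.3872 27.2210,60.1205 21.2931,60.2787.

<svg xmlns="http://www.w3.org/2000/svg" width="110.5283mm" height="161.9558mm" viewBox="0 0 110.5283 161.9558">
  <polygon points="23.4554,66.7743 27.9046,26.0477 68.6312,30.4969 64.1820,71.2235" fill="none" stroke="#000000"/>
  <polyline points="32.7371,119.2772 39.3522,48.0661 12.1614,39.4267" fill="none" stroke="#000000"/>
  <polyline points="79.6605,68.8936 92.1569,91.2804 102.1472,101.4335" fill="none" stroke="#000000"/>
  <polygon points="17.4734,55.7426 18.6382,49.9281 23.9105,47.2135 29.3200,49.6431 30.7934,55.3872 27.2210,60.1205 21.2931,60.2787" fill="none" stroke="#000000"/>
</svg>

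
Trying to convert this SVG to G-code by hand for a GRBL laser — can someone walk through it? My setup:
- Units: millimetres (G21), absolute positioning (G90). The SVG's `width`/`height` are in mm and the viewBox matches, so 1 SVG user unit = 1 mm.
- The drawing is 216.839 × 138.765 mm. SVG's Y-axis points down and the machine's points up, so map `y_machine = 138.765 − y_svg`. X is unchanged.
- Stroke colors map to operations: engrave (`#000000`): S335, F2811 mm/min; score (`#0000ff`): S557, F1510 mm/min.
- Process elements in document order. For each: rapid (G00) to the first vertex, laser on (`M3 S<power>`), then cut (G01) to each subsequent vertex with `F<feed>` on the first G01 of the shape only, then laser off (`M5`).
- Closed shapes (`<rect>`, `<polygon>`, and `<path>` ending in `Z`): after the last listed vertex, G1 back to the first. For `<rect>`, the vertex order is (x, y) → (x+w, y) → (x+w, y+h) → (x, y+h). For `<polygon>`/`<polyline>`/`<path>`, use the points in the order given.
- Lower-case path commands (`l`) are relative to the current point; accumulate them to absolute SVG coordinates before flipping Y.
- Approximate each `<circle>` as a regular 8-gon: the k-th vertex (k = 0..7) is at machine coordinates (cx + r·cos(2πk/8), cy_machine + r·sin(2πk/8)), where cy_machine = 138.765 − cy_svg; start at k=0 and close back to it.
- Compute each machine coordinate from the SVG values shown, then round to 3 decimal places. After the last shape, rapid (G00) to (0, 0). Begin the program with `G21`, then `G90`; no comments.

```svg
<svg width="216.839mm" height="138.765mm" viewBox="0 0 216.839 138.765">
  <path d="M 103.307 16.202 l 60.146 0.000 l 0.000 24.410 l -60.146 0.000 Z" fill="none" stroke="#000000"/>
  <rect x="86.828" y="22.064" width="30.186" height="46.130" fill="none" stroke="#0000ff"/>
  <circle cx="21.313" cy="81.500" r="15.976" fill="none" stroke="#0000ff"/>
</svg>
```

Since the viewBox matches the mm dimensions, user units are millimetres directly. The only transform is the Y-flip y_m = 138.765 − y_svg.

Shape 1 is a rectangle drawn with `<path>`. Its stroke #000000 means engrave at S335, F2811. After flipping Y the toolpath is (103.307,122.563) → (163.453,122.563) → (163.453,98.153) → (103.307,98.153) → (103.307,122.563), returning to the start.

Shape 2 is a rectangle drawn with `<rect>`. Its stroke #0000ff means score at S557, F1510. After flipping Y the toolpath is (86.828,116.701) → (117.014,116.701) → (117.014,70.571) → (86.828,70.571) → (86.828,116.701), returning to the start.

Shape 3 is a circle drawn with `<circle>`. Its stroke #0000ff means score at S557, F1510. After flipping Y the toolpath is (37.289,57.265) → (32.610,68.562) → (21.313,73.241) → (10.016,68.562) → (5.337,57.265) → (10.016,45.968) → (21.313,41.289) → (32.610,45.968) → (37.289,57.265), returning to the start.

G21
G90
G00 X103.307 Y122.563
M3 S335
G01 X163.453 Y122.563 F2811
G01 X163.453 Y98.153
G01 X103.307 Y98.153
G01 X103.307 Y122.563
M5
G00 X86.828 Y116.701
M3 S557
G01 X117.014 Y116.701 F1510
G01 X117.014 Y70.571
G01 X86.828 Y70.571
G01 X86.828 Y116.701
M5
G00 X37.289 Y57.265
M3 S557
G01 X32.610 Y68.562 F1510
G01 X21.313 Y73.241
G01 X10.016 Y68.562
G01 X5.337 Y57.265
G01 X10.016 Y45.968
G01 X21.313 Y41.289
G01 X32.610 Y45.968
G01 X37.289 Y57.265
M5
G00 X0.000 Y0.000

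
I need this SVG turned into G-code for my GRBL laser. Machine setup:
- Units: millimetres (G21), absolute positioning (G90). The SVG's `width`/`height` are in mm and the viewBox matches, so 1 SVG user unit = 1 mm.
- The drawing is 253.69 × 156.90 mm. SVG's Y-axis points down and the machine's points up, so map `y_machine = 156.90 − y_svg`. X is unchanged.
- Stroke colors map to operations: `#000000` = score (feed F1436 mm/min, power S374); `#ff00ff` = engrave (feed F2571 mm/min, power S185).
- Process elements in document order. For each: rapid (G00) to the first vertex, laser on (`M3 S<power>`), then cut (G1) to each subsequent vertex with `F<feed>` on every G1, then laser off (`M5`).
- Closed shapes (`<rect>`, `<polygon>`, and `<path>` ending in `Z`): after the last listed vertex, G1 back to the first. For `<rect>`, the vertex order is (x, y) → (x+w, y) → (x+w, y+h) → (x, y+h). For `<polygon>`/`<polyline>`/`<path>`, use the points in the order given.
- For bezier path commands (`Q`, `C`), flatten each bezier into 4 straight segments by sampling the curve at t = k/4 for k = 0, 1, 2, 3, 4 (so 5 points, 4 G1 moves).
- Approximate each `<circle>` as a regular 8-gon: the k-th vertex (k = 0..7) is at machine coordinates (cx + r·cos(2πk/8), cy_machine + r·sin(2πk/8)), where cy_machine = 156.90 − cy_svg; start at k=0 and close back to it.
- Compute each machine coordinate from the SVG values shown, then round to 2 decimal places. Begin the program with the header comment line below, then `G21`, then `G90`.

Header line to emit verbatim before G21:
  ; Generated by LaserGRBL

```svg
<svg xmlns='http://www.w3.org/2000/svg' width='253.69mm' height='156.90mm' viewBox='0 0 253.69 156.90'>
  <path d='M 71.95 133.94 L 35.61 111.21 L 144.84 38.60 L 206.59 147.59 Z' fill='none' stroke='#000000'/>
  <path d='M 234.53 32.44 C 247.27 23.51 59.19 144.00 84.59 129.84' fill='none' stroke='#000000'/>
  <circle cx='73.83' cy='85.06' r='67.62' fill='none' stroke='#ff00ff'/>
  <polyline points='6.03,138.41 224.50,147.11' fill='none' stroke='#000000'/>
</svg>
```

1 u = 1 mm; y_m = 156.90 − y.

[1] `<path>` closed polygon, #000000→score S374 F1436: (71.95,22.96) → (35.61,45.69) → (144.84,118.30) → (206.59,9.31) → (71.95,22.96) (closed)

[2] `<path>` cubic bezier, #000000→score S374 F1436: (234.53,124.46) → (212.90,111.02) → (154.81,73.80) → (99.09,37.56) → (84.59,27.06)

[3] `<circle>` circle, #ff00ff→engrave S185 F2571: (141.45,71.84) → (121.64,119.65) → (73.83,139.46) → (26.02,119.65) → (6.21,71.84) → (26.02,24.03) → (73.83,4.22) → (121.64,24.03) → (141.45,71.84) (closed)

[4] `<polyline>` line segment, #000000→score S374 F1436: (6.03,18.49) → (224.50,9.79)

; Generated by LaserGRBL
G21
G90
G00 X71.95 Y22.96
M3 S374
G1 X35.61 Y45.69 F1436
G1 X144.84 Y118.30 F1436
G1 X206.59 Y9.31 F1436
G1 X71.95 Y22.96 F1436
M5
G00 X234.53 Y124.46
M3 S374
G1 X212.90 Y111.02 F1436
G1 X154.81 Y73.80 F1436
G1 X99.09 Y37.56 F1436
G1 X84.59 Y27.06 F1436
M5
G00 X141.45 Y71.84
M3 S185
G1 X121.64 Y119.65 F2571
G1 X73.83 Y139.46 F2571
G1 X26.02 Y119.65 F2571
G1 X6.21 Y71.84 F2571
G1 X26.02 Y24.03 F2571
G1 X73.83 Y4.22 F2571
G1 X121.64 Y24.03 F2571
G1 X141.45 Y71.84 F2571
M5
G00 X6.03 Y18.49
M3 S374
G1 X224.50 Y9.79 F1436
M5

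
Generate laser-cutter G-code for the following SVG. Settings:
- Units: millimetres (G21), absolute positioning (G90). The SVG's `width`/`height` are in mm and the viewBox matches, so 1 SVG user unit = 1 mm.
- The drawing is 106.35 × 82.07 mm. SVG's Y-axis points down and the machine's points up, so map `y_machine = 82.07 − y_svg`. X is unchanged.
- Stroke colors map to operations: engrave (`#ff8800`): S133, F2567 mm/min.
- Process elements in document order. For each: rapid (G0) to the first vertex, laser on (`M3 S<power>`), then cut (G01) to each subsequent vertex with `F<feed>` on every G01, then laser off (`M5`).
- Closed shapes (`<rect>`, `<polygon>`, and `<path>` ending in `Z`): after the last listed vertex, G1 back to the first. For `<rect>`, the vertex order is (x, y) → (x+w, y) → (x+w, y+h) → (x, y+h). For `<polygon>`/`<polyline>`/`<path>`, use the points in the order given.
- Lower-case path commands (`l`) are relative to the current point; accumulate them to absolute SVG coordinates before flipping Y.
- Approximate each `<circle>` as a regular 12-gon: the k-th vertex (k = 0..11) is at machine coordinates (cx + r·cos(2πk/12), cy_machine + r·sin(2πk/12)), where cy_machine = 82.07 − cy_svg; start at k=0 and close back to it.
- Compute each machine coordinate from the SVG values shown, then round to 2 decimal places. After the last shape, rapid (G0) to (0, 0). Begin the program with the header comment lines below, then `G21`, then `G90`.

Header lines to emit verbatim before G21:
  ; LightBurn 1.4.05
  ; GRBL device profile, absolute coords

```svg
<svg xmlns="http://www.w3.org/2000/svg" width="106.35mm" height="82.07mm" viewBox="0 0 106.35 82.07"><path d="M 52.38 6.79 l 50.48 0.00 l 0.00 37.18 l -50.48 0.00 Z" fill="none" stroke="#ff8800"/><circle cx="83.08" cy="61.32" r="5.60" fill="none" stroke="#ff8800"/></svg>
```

1 u = 1 mm; y_m = 82.07 − y.

[1] `<path>` rectangle, #ff8800→engrave S133 F2567: (52.38,75.28) → (102.86,75.28) → (102.86,38.10) → (52.38,38.10) → (52.38,75.28) (closed)

[2] `<circle>` circle, #ff8800→engrave S133 F2567: (88.68,20.75) → (87.93,23.55) → (85.88,25.60) → (83.08,26.35) → (80.28,25.60) → (78.23,23.55) → (77.48,20.75) → (78.23,17.95) → (80.28,15.90) → (83.08,15.15) → (85.88,15.90) → (87.93,17.95) → (88.68,20.75) (closed)

; LightBurn 1.4.05
; GRBL device profile, absolute coords
G21
G90
G0 X52.38 Y75.28
M3 S133
G01 X102.86 Y75.28 F2567
G01 X102.86 Y38.10 F2567
G01 X52.38 Y38.10 F2567
G01 X52.38 Y75.28 F2567
M5
G0 X88.68 Y20.75
M3 S133
G01 X87.93 Y23.55 F2567
G01 X85.88 Y25.60 F2567
G01 X83.08 Y26.35 F2567
G01 X80.28 Y25.60 F2567
G01 X78.23 Y23.55 F2567
G01 X77.48 Y20.75 F2567
G01 X78.23 Y17.95 F2567
G01 X80.28 Y15.90 F2567
G01 X83.08 Y15.15 F2567
G01 X85.88 Y15.90 F2567
G01 X87.93 Y17.95 F2567
G01 X88.68 Y20.75 F2567
M5
G0 X0.00 Y0.00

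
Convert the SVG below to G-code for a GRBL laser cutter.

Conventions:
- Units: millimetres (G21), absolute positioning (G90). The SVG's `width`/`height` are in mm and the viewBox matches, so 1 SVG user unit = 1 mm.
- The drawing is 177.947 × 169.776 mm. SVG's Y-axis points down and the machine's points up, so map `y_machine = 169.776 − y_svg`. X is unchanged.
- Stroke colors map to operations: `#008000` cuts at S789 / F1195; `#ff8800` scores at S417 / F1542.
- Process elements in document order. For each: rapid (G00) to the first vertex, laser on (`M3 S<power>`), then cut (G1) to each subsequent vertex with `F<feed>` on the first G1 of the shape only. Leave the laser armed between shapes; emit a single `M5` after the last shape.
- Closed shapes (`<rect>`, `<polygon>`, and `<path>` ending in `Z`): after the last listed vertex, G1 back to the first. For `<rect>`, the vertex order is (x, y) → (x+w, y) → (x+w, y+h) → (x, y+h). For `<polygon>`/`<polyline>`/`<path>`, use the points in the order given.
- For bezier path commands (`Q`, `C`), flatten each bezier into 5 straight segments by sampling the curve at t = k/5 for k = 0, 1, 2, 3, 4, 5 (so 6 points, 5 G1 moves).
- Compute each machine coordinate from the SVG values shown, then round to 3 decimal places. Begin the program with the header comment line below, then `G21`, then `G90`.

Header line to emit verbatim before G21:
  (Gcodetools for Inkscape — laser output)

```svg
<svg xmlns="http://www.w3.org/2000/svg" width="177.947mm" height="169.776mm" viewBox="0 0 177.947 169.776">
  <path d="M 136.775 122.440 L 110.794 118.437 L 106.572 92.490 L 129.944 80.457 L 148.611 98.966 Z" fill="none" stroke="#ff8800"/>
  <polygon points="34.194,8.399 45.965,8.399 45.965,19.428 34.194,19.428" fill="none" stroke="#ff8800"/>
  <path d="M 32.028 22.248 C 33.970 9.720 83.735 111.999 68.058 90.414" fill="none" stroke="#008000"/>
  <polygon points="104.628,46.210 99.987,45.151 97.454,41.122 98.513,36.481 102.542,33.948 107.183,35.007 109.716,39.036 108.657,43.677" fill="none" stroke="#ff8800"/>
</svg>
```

Since the viewBox matches the mm dimensions, user units are millimetres directly. The only transform is the Y-flip y_m = 169.776 − y_svg.

Shape 1 is a regular polygon drawn with `<path>`. Its stroke #ff8800 means score at S417, F1542. After flipping Y the toolpath is (136.775,47.336) → (110.794,51.339) → (106.572,77.286) → (129.944,89.319) → (148.611,70.810) → (136.775,47.336), returning to the start.

Shape 2 is a rectangle drawn with `<polygon>`. Its stroke #ff8800 means score at S417, F1542. After flipping Y the toolpath is (34.194,161.377) → (45.965,161.377) → (45.965,150.348) → (34.194,150.348) → (34.194,161.377), returning to the start.

Shape 3 is a cubic bezier drawn with `<path>`. Its stroke #008000 means cut at S789, F1195. After flipping Y the toolpath is (32.028,147.528) → (38.026,143.177) → (50.064,122.729) → (62.707,97.640) → (70.517,79.365) → (68.058,79.362).

Shape 4 is a regular polygon drawn with `<polygon>`. Its stroke #ff8800 means score at S417, F1542. After flipping Y the toolpath is (104.628,123.566) → (99.987,124.625) → (97.454,128.654) → (98.513,133.295) → (102.542,135.828) → (107.183,134.769) → (109.716,130.740) → (108.657,126.099) → (104.628,123.566), returning to the start.

(Gcodetools for Inkscape — laser output)
G21
G90
G00 X136.775 Y47.336
M3 S417
G1 X110.794 Y51.339 F1542
G1 X106.572 Y77.286
G1 X129.944 Y89.319
G1 X148.611 Y70.810
G1 X136.775 Y47.336
G00 X34.194 Y161.377
M3 S417
G1 X45.965 Y161.377 F1542
G1 X45.965 Y150.348
G1 X34.194 Y150.348
G1 X34.194 Y161.377
G00 X32.028 Y147.528
M3 S789
G1 X38.026 Y143.177 F1195
G1 X50.064 Y122.729
G1 X62.707 Y97.640
G1 X70.517 Y79.365
G1 X68.058 Y79.362
G00 X104.628 Y123.566
M3 S417
G1 X99.987 Y124.625 F1542
G1 X97.454 Y128.654
G1 X98.513 Y133.295
G1 X102.542 Y135.828
G1 X107.183 Y134.769
G1 X109.716 Y130.740
G1 X108.657 Y126.099
G1 X104.628 Y123.566
M5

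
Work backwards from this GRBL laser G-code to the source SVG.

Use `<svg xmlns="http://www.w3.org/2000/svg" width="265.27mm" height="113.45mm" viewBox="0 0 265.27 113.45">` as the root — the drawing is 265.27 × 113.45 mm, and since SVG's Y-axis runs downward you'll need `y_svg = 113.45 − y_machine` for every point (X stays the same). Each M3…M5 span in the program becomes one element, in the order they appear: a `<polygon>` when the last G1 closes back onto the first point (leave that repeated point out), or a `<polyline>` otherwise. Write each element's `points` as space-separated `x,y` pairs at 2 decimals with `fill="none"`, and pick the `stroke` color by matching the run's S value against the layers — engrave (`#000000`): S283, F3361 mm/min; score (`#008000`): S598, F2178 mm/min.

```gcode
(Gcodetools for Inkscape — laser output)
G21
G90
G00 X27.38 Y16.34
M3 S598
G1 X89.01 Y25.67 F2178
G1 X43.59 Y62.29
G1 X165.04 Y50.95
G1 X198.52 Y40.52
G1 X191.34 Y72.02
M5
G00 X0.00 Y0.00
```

<svg xmlns="http://www.w3.org/2000/svg" width="265.27mm" height="113.45mm" viewBox="0 0 265.27 113.45">
  <polyline points="27.38,97.11 89.01,87.78 43.59,51.16 165.04,62.50 198.52,72.93 191.34,41.43" fill="none" stroke="#008000"/>
</svg>

y_svg = 113.45 − y_m. Every run uses S598, so all elements get stroke `#008000` (score).

[1] open run; points: 27.38,97.11 89.01,87.78 43.59,51.16 165.04,62.50 198.52,72.93 191.34,41.43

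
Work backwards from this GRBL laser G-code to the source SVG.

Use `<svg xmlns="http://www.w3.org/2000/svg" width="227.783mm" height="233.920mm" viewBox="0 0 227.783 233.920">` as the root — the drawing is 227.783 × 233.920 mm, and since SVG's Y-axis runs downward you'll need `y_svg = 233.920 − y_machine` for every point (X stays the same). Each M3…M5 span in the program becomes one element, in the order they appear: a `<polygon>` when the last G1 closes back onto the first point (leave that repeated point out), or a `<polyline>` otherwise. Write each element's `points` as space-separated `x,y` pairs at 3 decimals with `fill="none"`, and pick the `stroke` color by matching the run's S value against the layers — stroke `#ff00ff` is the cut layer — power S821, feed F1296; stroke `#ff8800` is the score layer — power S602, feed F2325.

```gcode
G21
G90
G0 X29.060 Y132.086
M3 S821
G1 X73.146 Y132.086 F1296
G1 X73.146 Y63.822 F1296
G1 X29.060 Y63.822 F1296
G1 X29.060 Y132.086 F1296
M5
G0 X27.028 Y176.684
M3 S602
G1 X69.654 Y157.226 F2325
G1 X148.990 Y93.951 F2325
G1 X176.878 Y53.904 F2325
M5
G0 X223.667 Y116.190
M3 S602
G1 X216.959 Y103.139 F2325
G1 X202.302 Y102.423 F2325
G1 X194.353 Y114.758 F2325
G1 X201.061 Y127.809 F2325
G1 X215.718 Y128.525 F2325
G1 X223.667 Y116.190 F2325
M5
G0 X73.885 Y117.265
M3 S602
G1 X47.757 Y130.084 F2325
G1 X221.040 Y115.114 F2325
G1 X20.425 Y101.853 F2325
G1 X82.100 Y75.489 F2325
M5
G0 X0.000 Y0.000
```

<svg xmlns="http://www.w3.org/2000/svg" width="227.783mm" height="233.920mm" viewBox="0 0 227.783 233.920">
  <polygon points="29.060,101.834 73.146,101.834 73.146,170.098 29.060,170.098" fill="none" stroke="#ff00ff"/>
  <polyline points="27.028,57.236 69.654,76.694 148.990,139.969 176.878,180.016" fill="none" stroke="#ff8800"/>
  <polygon points="223.667,117.730 216.959,130.781 202.302,131.497 194.353,119.162 201.061,106.111 215.718,105.395" fill="none" stroke="#ff8800"/>
  <polyline points="73.885,116.655 47.757,103.836 221.040,118.806 20.425,132.067 82.100,158.431" fill="none" stroke="#ff8800"/>
</svg>

Machine Y-up, SVG Y-down with viewBox height 233.920, so y_svg = 233.920 − y_machine; X carries over.

Run 1: the run's S821 means `#ff00ff` (cut). The run returns to its start, so emit a `<polygon>` with points (Y-flipped): 29.060,101.834 73.146,101.834 73.146,170.098 29.060,170.098.

Run 2: power S602 maps to stroke `#ff8800` (score). The run is open, so emit a `<polyline>` with points (Y-flipped): 27.028,57.236 69.654,76.694 148.990,139.969 176.878,180.016.

Run 3: the run's S602 means `#ff8800` (score). The run returns to its start, so emit a `<polygon>` with points (Y-flipped): 223.667,117.730 216.959,130.781 202.302,131.497 194.353,119.162 201.061,106.111 215.718,105.395.

Run 4: the run's S602 means `#ff8800` (score). The run is open, so emit a `<polyline>` with points (Y-flipped): 73.885,116.655 47.757,103.836 221.040,118.806 20.425,132.067 82.100,158.431.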